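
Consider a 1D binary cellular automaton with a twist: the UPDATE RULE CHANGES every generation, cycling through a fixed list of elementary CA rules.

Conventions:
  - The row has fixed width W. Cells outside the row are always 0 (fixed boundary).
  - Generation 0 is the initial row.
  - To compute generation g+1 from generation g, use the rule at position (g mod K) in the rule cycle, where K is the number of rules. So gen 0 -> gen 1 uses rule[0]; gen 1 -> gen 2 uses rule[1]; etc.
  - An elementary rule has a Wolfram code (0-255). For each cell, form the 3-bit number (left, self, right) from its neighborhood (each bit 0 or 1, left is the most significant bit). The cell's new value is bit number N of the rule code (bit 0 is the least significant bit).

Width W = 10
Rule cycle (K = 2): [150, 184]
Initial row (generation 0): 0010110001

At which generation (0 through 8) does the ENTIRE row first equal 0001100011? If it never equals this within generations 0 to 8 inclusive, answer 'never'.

Gen 0: 0010110001
Gen 1 (rule 150): 0110001011
Gen 2 (rule 184): 0101000110
Gen 3 (rule 150): 1101101001
Gen 4 (rule 184): 1011010100
Gen 5 (rule 150): 1000010110
Gen 6 (rule 184): 0100001101
Gen 7 (rule 150): 1110010001
Gen 8 (rule 184): 1101001000

Answer: never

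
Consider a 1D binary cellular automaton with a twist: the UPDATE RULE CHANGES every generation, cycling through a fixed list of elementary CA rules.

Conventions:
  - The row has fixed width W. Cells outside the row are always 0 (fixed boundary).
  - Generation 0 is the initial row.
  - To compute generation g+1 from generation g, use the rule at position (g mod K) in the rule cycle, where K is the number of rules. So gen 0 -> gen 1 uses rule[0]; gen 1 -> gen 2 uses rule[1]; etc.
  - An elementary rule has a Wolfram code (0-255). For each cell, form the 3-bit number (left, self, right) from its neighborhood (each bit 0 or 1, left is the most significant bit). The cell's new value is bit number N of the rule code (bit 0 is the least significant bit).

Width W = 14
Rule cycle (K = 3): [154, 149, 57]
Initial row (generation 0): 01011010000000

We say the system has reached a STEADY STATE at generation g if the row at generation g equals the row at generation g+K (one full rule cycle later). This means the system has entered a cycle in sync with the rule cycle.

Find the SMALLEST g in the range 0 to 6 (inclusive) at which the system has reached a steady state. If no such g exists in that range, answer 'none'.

Answer: none

Derivation:
Gen 0: 01011010000000
Gen 1 (rule 154): 10010001000000
Gen 2 (rule 149): 11011101111111
Gen 3 (rule 57): 10110011000000
Gen 4 (rule 154): 00101110100000
Gen 5 (rule 149): 10100100111111
Gen 6 (rule 57): 01010010100000
Gen 7 (rule 154): 10001100010000
Gen 8 (rule 149): 11100011011111
Gen 9 (rule 57): 10011010110000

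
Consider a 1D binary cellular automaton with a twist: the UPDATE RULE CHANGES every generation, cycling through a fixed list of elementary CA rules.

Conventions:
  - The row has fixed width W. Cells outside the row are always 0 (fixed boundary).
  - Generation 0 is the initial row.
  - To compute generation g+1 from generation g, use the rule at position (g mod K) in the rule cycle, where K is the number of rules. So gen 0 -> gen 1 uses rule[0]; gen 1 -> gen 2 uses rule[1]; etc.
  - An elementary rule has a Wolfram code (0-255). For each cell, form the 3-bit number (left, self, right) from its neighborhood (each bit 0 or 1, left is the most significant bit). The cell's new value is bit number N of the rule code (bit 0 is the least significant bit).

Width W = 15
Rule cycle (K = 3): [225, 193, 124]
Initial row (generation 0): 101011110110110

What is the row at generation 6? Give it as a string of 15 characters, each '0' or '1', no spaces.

Gen 0: 101011110110110
Gen 1 (rule 225): 010101111011010
Gen 2 (rule 193): 000000111001000
Gen 3 (rule 124): 000000101101100
Gen 4 (rule 225): 111110010110101
Gen 5 (rule 193): 011110000010000
Gen 6 (rule 124): 010011000011000

Answer: 010011000011000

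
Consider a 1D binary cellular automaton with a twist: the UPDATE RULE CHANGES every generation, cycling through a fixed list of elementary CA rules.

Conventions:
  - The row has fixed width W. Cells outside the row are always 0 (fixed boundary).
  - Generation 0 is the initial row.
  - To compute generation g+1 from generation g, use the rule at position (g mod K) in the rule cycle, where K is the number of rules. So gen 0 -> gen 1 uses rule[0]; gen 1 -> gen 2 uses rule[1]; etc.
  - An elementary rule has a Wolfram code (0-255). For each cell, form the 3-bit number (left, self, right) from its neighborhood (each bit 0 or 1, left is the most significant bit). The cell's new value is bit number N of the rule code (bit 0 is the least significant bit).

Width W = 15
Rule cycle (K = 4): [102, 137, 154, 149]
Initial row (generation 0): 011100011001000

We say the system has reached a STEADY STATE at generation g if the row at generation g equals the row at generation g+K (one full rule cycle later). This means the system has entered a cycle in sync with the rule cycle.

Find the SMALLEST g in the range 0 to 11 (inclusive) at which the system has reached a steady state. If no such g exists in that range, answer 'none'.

Answer: none

Derivation:
Gen 0: 011100011001000
Gen 1 (rule 102): 100100101011000
Gen 2 (rule 137): 000000000010011
Gen 3 (rule 154): 000000000101110
Gen 4 (rule 149): 111111110100101
Gen 5 (rule 102): 000000011101111
Gen 6 (rule 137): 111111011001110
Gen 7 (rule 154): 111110010111101
Gen 8 (rule 149): 011101010011001
Gen 9 (rule 102): 100111110101011
Gen 10 (rule 137): 000111100000010
Gen 11 (rule 154): 001111010000101
Gen 12 (rule 149): 100110011110101
Gen 13 (rule 102): 101010100011111
Gen 14 (rule 137): 000000001011110
Gen 15 (rule 154): 000000010011101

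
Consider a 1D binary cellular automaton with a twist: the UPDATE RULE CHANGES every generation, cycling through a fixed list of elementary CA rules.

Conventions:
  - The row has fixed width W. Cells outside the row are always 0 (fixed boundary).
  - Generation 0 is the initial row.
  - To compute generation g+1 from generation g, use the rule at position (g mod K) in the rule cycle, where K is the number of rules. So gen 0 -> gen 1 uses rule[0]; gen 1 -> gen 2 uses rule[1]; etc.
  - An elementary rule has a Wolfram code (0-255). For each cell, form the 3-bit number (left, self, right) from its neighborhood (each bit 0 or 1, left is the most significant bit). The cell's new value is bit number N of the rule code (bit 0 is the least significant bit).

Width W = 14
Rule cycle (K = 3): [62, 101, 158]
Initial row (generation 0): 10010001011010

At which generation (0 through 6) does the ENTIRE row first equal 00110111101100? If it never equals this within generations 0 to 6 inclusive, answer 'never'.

Answer: 4

Derivation:
Gen 0: 10010001011010
Gen 1 (rule 62): 11111011110111
Gen 2 (rule 101): 00001100011001
Gen 3 (rule 158): 00011010110111
Gen 4 (rule 62): 00110111101100
Gen 5 (rule 101): 10011000110101
Gen 6 (rule 158): 11110101100101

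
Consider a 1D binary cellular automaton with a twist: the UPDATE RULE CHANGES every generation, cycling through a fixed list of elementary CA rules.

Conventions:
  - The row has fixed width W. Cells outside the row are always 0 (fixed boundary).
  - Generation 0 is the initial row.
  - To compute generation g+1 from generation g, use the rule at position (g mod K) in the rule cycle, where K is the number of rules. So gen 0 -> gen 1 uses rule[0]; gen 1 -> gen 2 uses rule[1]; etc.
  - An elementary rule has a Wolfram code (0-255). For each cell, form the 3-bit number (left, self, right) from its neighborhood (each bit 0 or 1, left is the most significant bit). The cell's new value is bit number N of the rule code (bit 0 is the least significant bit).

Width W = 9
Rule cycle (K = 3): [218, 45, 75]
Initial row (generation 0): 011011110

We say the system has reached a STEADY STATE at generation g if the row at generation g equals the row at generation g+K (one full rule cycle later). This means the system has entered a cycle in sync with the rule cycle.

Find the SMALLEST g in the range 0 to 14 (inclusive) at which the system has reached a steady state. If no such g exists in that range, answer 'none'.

Answer: 10

Derivation:
Gen 0: 011011110
Gen 1 (rule 218): 111011111
Gen 2 (rule 45): 100110000
Gen 3 (rule 75): 001110111
Gen 4 (rule 218): 011110111
Gen 5 (rule 45): 010001100
Gen 6 (rule 75): 100111101
Gen 7 (rule 218): 011111100
Gen 8 (rule 45): 010000001
Gen 9 (rule 75): 100111110
Gen 10 (rule 218): 011111111
Gen 11 (rule 45): 010000000
Gen 12 (rule 75): 100111111
Gen 13 (rule 218): 011111111
Gen 14 (rule 45): 010000000
Gen 15 (rule 75): 100111111
Gen 16 (rule 218): 011111111
Gen 17 (rule 45): 010000000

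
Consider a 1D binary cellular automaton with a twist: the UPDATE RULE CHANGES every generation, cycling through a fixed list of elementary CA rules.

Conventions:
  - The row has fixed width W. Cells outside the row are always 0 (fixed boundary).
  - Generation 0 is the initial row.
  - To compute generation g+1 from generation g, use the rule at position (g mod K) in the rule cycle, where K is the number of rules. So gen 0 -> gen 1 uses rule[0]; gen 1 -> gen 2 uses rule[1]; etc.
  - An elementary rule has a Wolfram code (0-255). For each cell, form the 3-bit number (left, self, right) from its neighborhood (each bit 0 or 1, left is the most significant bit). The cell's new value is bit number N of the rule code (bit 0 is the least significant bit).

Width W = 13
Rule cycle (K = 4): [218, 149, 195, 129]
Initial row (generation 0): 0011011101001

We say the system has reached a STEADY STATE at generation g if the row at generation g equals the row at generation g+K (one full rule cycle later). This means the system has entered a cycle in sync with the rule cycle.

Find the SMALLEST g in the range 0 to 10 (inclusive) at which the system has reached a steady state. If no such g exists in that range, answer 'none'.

Gen 0: 0011011101001
Gen 1 (rule 218): 0111011100110
Gen 2 (rule 149): 0010001010001
Gen 3 (rule 195): 1100110000110
Gen 4 (rule 129): 0000000110000
Gen 5 (rule 218): 0000001111000
Gen 6 (rule 149): 1111100110111
Gen 7 (rule 195): 0111101010011
Gen 8 (rule 129): 0011000000000
Gen 9 (rule 218): 0111100000000
Gen 10 (rule 149): 0011011111111
Gen 11 (rule 195): 1101001111111
Gen 12 (rule 129): 0000000111110
Gen 13 (rule 218): 0000001111111
Gen 14 (rule 149): 1111100111110

Answer: none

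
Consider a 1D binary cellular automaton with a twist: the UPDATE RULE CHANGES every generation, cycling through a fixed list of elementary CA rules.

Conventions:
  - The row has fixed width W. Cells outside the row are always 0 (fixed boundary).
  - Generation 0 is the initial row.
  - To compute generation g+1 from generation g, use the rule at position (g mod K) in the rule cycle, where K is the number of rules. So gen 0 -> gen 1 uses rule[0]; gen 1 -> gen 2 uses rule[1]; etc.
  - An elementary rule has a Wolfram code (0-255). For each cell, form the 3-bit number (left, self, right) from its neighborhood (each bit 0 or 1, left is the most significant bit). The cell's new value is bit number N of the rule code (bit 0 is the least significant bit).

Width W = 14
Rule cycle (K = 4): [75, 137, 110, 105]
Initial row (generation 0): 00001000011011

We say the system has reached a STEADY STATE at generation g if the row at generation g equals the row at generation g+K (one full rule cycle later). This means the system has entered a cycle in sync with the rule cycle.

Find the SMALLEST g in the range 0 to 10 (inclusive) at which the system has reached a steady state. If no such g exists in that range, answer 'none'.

Answer: none

Derivation:
Gen 0: 00001000011011
Gen 1 (rule 75): 11110011111011
Gen 2 (rule 137): 11100011110010
Gen 3 (rule 110): 10100110010110
Gen 4 (rule 105): 01000110001110
Gen 5 (rule 75): 10011110111010
Gen 6 (rule 137): 00011100110000
Gen 7 (rule 110): 00110101110000
Gen 8 (rule 105): 10111011010111
Gen 9 (rule 75): 00101011000101
Gen 10 (rule 137): 10000010010000
Gen 11 (rule 110): 10000110110000
Gen 12 (rule 105): 00110111110111
Gen 13 (rule 75): 11110100010101
Gen 14 (rule 137): 11100001000000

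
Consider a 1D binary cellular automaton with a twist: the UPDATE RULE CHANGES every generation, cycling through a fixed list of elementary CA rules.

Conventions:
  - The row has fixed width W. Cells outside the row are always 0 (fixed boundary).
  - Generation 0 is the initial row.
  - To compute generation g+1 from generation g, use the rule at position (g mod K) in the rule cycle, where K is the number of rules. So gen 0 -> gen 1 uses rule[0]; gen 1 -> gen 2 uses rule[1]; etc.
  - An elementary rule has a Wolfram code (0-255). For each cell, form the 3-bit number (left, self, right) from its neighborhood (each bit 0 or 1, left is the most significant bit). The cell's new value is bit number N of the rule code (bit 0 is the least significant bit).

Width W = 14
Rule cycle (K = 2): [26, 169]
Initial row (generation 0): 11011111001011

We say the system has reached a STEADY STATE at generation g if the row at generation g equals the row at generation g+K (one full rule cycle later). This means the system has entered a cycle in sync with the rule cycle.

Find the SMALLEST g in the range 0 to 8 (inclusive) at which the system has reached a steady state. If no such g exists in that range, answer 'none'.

Gen 0: 11011111001011
Gen 1 (rule 26): 10010000110010
Gen 2 (rule 169): 00000110100000
Gen 3 (rule 26): 00001100010000
Gen 4 (rule 169): 11101001000111
Gen 5 (rule 26): 10000110101100
Gen 6 (rule 169): 00110101011001
Gen 7 (rule 26): 01100000010110
Gen 8 (rule 169): 01001111001100
Gen 9 (rule 26): 10111000111010
Gen 10 (rule 169): 01110010110100

Answer: none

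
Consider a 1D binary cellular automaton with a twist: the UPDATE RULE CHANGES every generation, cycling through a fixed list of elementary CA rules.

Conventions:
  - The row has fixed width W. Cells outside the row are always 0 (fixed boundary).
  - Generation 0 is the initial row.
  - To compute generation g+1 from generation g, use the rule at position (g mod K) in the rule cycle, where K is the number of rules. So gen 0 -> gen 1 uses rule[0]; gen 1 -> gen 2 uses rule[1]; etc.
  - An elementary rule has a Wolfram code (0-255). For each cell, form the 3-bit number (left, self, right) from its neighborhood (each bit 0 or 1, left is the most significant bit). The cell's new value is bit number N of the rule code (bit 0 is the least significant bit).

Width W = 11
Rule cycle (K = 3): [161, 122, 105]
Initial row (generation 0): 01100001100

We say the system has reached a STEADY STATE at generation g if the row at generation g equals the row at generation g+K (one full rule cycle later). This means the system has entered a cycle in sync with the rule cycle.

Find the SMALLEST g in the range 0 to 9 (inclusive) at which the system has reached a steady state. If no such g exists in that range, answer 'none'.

Gen 0: 01100001100
Gen 1 (rule 161): 00001100001
Gen 2 (rule 122): 00011110010
Gen 3 (rule 105): 11010010000
Gen 4 (rule 161): 00100000111
Gen 5 (rule 122): 01010001101
Gen 6 (rule 105): 00100101110
Gen 7 (rule 161): 10000010100
Gen 8 (rule 122): 01000101010
Gen 9 (rule 105): 00010010100
Gen 10 (rule 161): 11000001001
Gen 11 (rule 122): 11100010110
Gen 12 (rule 105): 10101001110

Answer: none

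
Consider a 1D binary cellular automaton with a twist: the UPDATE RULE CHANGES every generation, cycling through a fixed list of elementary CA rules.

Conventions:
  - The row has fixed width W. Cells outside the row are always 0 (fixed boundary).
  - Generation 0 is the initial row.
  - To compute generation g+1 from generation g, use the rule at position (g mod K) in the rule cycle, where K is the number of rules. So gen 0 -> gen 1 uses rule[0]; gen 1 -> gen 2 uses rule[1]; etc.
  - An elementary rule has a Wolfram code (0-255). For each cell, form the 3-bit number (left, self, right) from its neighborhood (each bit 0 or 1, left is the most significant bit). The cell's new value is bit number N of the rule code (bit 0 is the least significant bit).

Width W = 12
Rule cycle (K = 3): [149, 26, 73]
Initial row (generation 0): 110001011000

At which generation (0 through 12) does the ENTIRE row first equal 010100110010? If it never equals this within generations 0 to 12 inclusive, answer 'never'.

Gen 0: 110001011000
Gen 1 (rule 149): 001101000111
Gen 2 (rule 26): 011000101100
Gen 3 (rule 73): 011010001101
Gen 4 (rule 149): 000011100001
Gen 5 (rule 26): 000110010010
Gen 6 (rule 73): 110110000000
Gen 7 (rule 149): 000001111111
Gen 8 (rule 26): 000011000000
Gen 9 (rule 73): 111011011111
Gen 10 (rule 149): 010000001110
Gen 11 (rule 26): 101000011001
Gen 12 (rule 73): 000011011000

Answer: never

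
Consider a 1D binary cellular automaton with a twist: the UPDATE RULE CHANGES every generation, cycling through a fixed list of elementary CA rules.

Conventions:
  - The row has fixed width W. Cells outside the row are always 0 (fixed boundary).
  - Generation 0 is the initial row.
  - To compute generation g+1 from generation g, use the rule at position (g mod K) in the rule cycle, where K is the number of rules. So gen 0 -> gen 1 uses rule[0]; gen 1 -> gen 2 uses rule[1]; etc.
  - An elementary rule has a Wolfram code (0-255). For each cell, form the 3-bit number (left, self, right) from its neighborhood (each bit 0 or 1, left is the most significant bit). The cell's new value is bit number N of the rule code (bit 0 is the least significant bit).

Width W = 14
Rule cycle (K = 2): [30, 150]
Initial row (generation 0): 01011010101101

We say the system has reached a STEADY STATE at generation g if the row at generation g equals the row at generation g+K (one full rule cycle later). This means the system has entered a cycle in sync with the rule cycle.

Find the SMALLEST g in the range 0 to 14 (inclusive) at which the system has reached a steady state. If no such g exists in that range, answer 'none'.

Answer: none

Derivation:
Gen 0: 01011010101101
Gen 1 (rule 30): 11010010101001
Gen 2 (rule 150): 00011110101111
Gen 3 (rule 30): 00110000101000
Gen 4 (rule 150): 01001001101100
Gen 5 (rule 30): 11111111001010
Gen 6 (rule 150): 01111110111011
Gen 7 (rule 30): 11000000100010
Gen 8 (rule 150): 00100001110111
Gen 9 (rule 30): 01110011000100
Gen 10 (rule 150): 10101100101110
Gen 11 (rule 30): 10101011101001
Gen 12 (rule 150): 10101001001111
Gen 13 (rule 30): 10101111111000
Gen 14 (rule 150): 10100111110100
Gen 15 (rule 30): 10111100000110
Gen 16 (rule 150): 10011010001001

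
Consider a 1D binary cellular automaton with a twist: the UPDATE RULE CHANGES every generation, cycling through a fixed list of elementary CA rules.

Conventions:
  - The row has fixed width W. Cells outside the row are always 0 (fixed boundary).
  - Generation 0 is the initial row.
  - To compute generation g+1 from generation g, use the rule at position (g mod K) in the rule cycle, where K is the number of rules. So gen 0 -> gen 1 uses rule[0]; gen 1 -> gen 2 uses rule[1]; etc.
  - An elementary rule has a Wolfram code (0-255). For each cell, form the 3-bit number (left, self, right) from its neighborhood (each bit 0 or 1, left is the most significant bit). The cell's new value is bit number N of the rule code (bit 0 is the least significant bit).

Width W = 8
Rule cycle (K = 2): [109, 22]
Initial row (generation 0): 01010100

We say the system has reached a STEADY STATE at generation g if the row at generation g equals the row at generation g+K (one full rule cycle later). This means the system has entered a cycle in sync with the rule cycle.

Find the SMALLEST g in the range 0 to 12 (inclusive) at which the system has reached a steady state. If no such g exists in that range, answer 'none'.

Gen 0: 01010100
Gen 1 (rule 109): 01111101
Gen 2 (rule 22): 10000001
Gen 3 (rule 109): 10111101
Gen 4 (rule 22): 10000001
Gen 5 (rule 109): 10111101
Gen 6 (rule 22): 10000001
Gen 7 (rule 109): 10111101
Gen 8 (rule 22): 10000001
Gen 9 (rule 109): 10111101
Gen 10 (rule 22): 10000001
Gen 11 (rule 109): 10111101
Gen 12 (rule 22): 10000001
Gen 13 (rule 109): 10111101
Gen 14 (rule 22): 10000001

Answer: 2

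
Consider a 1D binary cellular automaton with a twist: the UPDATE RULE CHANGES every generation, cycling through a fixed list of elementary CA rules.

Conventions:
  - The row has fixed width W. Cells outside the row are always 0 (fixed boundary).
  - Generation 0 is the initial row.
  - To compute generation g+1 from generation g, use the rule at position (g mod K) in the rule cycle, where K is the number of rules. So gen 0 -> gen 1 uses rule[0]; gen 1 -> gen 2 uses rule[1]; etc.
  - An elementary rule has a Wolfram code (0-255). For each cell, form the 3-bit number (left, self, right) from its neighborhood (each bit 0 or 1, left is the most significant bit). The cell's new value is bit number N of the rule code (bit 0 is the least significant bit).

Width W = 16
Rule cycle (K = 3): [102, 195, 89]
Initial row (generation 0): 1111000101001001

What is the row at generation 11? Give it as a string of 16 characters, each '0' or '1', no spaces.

Answer: 0010001111001111

Derivation:
Gen 0: 1111000101001001
Gen 1 (rule 102): 0001001111011011
Gen 2 (rule 195): 1110010111001001
Gen 3 (rule 89): 1011000101100100
Gen 4 (rule 102): 1101001110101100
Gen 5 (rule 195): 0100010110000101
Gen 6 (rule 89): 0011000111110000
Gen 7 (rule 102): 0101001000010000
Gen 8 (rule 195): 1000010011100111
Gen 9 (rule 89): 0111001010110101
Gen 10 (rule 102): 1001011111011111
Gen 11 (rule 195): 0010001111001111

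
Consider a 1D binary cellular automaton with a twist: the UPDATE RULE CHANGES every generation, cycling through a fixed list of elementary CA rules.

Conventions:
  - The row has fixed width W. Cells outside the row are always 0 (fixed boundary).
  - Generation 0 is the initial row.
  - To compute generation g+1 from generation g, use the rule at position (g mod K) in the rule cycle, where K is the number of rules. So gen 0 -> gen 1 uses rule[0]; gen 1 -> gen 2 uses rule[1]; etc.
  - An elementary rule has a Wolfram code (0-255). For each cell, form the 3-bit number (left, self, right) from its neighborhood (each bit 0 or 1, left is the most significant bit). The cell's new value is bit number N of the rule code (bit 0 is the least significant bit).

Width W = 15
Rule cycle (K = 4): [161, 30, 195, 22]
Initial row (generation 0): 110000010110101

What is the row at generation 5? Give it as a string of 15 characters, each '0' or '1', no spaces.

Answer: 110010011110010

Derivation:
Gen 0: 110000010110101
Gen 1 (rule 161): 000111001001010
Gen 2 (rule 30): 001100111111011
Gen 3 (rule 195): 110101011111001
Gen 4 (rule 22): 000101000000111
Gen 5 (rule 161): 110010011110010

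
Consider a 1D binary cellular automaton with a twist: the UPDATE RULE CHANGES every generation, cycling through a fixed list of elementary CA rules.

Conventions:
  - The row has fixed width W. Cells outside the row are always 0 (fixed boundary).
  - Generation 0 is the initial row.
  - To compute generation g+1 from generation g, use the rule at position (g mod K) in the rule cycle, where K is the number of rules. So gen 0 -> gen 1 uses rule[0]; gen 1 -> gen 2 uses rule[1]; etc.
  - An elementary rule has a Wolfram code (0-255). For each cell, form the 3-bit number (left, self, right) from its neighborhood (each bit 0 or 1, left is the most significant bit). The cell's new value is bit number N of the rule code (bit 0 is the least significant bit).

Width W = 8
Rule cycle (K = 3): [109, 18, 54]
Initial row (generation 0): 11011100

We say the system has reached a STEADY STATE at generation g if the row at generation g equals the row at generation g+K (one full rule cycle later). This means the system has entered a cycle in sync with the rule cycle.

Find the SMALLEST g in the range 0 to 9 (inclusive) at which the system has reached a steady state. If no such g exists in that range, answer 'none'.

Gen 0: 11011100
Gen 1 (rule 109): 11110101
Gen 2 (rule 18): 00000000
Gen 3 (rule 54): 00000000
Gen 4 (rule 109): 11111111
Gen 5 (rule 18): 00000000
Gen 6 (rule 54): 00000000
Gen 7 (rule 109): 11111111
Gen 8 (rule 18): 00000000
Gen 9 (rule 54): 00000000
Gen 10 (rule 109): 11111111
Gen 11 (rule 18): 00000000
Gen 12 (rule 54): 00000000

Answer: 2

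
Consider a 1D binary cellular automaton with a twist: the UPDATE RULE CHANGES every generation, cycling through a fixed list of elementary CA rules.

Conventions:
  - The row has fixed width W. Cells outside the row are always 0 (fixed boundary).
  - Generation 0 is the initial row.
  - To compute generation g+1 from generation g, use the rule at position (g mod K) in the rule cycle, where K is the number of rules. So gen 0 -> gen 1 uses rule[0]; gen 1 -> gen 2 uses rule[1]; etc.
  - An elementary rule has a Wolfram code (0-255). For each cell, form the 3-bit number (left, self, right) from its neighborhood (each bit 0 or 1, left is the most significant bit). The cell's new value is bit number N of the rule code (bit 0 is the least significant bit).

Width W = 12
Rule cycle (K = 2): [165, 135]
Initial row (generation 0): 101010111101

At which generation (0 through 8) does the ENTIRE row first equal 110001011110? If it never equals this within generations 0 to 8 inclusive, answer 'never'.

Gen 0: 101010111101
Gen 1 (rule 165): 111111011011
Gen 2 (rule 135): 011110000000
Gen 3 (rule 165): 001100111111
Gen 4 (rule 135): 110001011110
Gen 5 (rule 165): 000101101100
Gen 6 (rule 135): 111100000001
Gen 7 (rule 165): 011001111101
Gen 8 (rule 135): 100010111001

Answer: 4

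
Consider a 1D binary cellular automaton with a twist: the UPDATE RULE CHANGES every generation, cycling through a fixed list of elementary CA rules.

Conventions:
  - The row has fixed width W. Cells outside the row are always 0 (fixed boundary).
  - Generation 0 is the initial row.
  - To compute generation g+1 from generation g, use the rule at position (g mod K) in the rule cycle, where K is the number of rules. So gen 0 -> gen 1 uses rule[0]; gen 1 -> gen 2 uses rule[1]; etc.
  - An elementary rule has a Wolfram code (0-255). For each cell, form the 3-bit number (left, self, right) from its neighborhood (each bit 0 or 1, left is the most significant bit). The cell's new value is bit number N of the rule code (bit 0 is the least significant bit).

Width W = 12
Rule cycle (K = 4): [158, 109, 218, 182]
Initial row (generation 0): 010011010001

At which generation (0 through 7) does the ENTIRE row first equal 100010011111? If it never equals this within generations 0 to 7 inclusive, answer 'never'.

Answer: 2

Derivation:
Gen 0: 010011010001
Gen 1 (rule 158): 111110011011
Gen 2 (rule 109): 100010011111
Gen 3 (rule 218): 010101111111
Gen 4 (rule 182): 111110111110
Gen 5 (rule 158): 111100111101
Gen 6 (rule 109): 100100100111
Gen 7 (rule 218): 011011011111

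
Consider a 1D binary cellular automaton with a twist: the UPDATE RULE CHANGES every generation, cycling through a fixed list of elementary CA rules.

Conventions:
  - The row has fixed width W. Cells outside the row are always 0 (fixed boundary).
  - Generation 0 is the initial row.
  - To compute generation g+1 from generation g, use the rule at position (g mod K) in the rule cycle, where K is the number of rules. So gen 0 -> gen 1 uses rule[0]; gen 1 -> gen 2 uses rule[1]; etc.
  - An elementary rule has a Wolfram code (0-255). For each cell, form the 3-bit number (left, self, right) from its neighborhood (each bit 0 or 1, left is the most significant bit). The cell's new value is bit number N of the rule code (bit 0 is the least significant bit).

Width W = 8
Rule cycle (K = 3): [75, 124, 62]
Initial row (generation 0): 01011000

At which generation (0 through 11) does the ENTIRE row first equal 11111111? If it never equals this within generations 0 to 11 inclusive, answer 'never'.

Answer: 11

Derivation:
Gen 0: 01011000
Gen 1 (rule 75): 10011011
Gen 2 (rule 124): 11011111
Gen 3 (rule 62): 10110000
Gen 4 (rule 75): 00110111
Gen 5 (rule 124): 00111101
Gen 6 (rule 62): 01100011
Gen 7 (rule 75): 11101111
Gen 8 (rule 124): 10111001
Gen 9 (rule 62): 11100111
Gen 10 (rule 75): 10101101
Gen 11 (rule 124): 11111111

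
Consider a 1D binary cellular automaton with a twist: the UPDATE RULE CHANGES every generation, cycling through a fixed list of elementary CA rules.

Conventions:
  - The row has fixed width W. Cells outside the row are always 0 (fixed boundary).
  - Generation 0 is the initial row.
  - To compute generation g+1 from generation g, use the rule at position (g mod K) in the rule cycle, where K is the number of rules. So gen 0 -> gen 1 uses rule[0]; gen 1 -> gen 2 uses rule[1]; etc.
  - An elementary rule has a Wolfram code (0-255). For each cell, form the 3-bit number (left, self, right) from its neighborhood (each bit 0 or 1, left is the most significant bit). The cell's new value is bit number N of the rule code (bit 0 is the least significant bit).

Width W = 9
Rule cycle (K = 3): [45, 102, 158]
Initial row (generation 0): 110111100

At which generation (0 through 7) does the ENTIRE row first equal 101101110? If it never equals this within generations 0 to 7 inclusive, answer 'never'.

Gen 0: 110111100
Gen 1 (rule 45): 101100001
Gen 2 (rule 102): 110100011
Gen 3 (rule 158): 100110110
Gen 4 (rule 45): 100101100
Gen 5 (rule 102): 101110100
Gen 6 (rule 158): 101100110
Gen 7 (rule 45): 111000100

Answer: never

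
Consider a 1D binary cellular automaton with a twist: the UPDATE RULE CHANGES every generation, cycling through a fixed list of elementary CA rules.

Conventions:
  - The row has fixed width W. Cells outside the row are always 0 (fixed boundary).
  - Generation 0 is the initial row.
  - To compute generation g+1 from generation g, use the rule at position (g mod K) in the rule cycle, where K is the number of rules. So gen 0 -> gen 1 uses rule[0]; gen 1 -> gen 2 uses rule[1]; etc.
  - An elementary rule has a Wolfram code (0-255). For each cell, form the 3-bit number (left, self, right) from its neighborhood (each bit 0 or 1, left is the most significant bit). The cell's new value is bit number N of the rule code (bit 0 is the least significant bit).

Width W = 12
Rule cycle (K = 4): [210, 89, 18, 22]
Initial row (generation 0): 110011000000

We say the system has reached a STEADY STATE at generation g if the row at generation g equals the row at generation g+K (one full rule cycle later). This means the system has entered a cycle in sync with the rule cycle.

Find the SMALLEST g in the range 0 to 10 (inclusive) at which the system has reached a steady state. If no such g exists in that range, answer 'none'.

Answer: 3

Derivation:
Gen 0: 110011000000
Gen 1 (rule 210): 011101100000
Gen 2 (rule 89): 010101111111
Gen 3 (rule 18): 100000000000
Gen 4 (rule 22): 110000000000
Gen 5 (rule 210): 011000000000
Gen 6 (rule 89): 011111111111
Gen 7 (rule 18): 100000000000
Gen 8 (rule 22): 110000000000
Gen 9 (rule 210): 011000000000
Gen 10 (rule 89): 011111111111
Gen 11 (rule 18): 100000000000
Gen 12 (rule 22): 110000000000
Gen 13 (rule 210): 011000000000
Gen 14 (rule 89): 011111111111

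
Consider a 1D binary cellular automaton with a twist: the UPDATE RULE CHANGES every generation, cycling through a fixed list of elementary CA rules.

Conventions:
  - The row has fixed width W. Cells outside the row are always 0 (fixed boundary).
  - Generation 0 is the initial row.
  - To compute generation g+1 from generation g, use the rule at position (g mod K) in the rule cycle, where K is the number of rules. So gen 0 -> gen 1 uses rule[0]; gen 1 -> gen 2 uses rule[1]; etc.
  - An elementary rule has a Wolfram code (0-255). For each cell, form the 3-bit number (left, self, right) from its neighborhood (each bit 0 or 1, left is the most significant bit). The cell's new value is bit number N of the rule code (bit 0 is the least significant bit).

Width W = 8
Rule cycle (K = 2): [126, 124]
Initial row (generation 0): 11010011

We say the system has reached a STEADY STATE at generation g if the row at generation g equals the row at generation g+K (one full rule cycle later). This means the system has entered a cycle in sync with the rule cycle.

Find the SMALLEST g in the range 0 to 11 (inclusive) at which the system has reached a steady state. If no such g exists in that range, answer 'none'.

Answer: 9

Derivation:
Gen 0: 11010011
Gen 1 (rule 126): 11111111
Gen 2 (rule 124): 10000001
Gen 3 (rule 126): 11000011
Gen 4 (rule 124): 11100011
Gen 5 (rule 126): 10110111
Gen 6 (rule 124): 11111101
Gen 7 (rule 126): 10000111
Gen 8 (rule 124): 11000101
Gen 9 (rule 126): 11101111
Gen 10 (rule 124): 10111001
Gen 11 (rule 126): 11101111
Gen 12 (rule 124): 10111001
Gen 13 (rule 126): 11101111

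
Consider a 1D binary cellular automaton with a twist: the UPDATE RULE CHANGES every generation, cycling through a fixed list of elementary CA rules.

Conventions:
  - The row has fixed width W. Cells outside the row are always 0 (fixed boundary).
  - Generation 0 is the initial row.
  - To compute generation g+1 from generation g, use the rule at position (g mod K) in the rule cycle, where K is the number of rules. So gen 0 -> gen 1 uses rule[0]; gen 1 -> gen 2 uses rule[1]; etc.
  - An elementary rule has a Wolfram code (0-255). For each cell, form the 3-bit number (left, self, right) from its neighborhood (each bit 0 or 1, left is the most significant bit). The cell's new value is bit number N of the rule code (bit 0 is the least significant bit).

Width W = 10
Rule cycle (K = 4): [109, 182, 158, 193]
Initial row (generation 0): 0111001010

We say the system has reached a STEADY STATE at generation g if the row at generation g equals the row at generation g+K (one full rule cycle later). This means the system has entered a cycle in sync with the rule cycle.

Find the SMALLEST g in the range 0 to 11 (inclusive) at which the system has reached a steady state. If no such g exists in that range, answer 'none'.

Answer: 3

Derivation:
Gen 0: 0111001010
Gen 1 (rule 109): 0101001110
Gen 2 (rule 182): 1111110101
Gen 3 (rule 158): 1111100101
Gen 4 (rule 193): 0111100000
Gen 5 (rule 109): 0100101111
Gen 6 (rule 182): 1111110110
Gen 7 (rule 158): 1111100101
Gen 8 (rule 193): 0111100000
Gen 9 (rule 109): 0100101111
Gen 10 (rule 182): 1111110110
Gen 11 (rule 158): 1111100101
Gen 12 (rule 193): 0111100000
Gen 13 (rule 109): 0100101111
Gen 14 (rule 182): 1111110110
Gen 15 (rule 158): 1111100101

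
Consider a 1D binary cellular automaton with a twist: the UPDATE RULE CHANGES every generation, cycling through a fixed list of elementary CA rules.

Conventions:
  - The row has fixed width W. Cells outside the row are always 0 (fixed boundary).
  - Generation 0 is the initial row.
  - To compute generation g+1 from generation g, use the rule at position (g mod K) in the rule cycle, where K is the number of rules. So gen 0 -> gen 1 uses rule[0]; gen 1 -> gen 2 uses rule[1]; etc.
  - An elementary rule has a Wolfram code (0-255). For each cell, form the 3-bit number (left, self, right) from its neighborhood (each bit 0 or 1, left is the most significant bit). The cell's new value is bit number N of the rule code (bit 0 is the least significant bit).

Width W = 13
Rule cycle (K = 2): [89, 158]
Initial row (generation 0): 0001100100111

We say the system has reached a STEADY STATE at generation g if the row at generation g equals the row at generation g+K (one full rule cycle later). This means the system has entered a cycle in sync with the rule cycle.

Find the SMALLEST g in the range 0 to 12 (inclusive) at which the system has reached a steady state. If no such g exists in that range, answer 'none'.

Gen 0: 0001100100111
Gen 1 (rule 89): 1101110010101
Gen 2 (rule 158): 1001101110101
Gen 3 (rule 89): 0101101010000
Gen 4 (rule 158): 1101001011000
Gen 5 (rule 89): 1100100011111
Gen 6 (rule 158): 1011110111110
Gen 7 (rule 89): 0010010100011
Gen 8 (rule 158): 0111110110110
Gen 9 (rule 89): 0100010110111
Gen 10 (rule 158): 1110110100110
Gen 11 (rule 89): 1010110010111
Gen 12 (rule 158): 1010101110110
Gen 13 (rule 89): 0000001010111
Gen 14 (rule 158): 0000011010110

Answer: none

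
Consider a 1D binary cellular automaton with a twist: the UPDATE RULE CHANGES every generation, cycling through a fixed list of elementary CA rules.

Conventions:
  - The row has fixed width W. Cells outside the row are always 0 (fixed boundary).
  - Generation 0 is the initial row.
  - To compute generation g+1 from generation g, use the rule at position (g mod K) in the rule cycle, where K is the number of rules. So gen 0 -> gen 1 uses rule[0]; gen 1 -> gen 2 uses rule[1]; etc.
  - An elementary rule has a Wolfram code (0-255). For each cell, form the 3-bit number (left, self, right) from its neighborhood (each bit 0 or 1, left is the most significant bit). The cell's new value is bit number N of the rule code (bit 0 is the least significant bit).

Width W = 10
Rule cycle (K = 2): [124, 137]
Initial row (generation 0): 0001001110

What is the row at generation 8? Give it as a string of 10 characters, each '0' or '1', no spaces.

Gen 0: 0001001110
Gen 1 (rule 124): 0001101011
Gen 2 (rule 137): 1101000010
Gen 3 (rule 124): 1111100011
Gen 4 (rule 137): 1111001010
Gen 5 (rule 124): 1001101111
Gen 6 (rule 137): 0001001110
Gen 7 (rule 124): 0001101011
Gen 8 (rule 137): 1101000010

Answer: 1101000010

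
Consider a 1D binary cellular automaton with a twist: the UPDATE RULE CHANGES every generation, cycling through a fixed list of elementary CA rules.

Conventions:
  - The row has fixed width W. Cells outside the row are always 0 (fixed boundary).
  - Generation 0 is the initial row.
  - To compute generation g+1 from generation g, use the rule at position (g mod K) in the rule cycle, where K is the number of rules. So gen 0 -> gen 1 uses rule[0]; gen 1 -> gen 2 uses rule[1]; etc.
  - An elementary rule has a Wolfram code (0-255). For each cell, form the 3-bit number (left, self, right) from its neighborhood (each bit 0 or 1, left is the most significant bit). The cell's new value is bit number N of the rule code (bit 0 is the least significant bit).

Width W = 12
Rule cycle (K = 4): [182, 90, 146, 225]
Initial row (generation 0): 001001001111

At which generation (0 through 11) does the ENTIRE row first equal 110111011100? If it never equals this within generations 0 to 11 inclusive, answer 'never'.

Gen 0: 001001001111
Gen 1 (rule 182): 011111110110
Gen 2 (rule 90): 110000010111
Gen 3 (rule 146): 001000100010
Gen 4 (rule 225): 100010001000
Gen 5 (rule 182): 110111011100
Gen 6 (rule 90): 110101010110
Gen 7 (rule 146): 000000000001
Gen 8 (rule 225): 111111111100
Gen 9 (rule 182): 011111111010
Gen 10 (rule 90): 110000001001
Gen 11 (rule 146): 001000010110

Answer: 5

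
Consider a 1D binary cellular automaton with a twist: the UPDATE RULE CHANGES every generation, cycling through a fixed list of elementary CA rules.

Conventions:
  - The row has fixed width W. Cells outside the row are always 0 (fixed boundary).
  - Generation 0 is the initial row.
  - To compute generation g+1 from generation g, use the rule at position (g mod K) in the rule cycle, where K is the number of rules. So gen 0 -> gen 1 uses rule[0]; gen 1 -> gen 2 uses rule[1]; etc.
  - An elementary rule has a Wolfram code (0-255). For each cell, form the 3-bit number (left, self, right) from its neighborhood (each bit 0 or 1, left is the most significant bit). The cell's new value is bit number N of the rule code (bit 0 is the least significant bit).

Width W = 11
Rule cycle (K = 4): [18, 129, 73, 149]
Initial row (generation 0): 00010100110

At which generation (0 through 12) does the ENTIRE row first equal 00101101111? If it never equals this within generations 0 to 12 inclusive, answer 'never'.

Answer: never

Derivation:
Gen 0: 00010100110
Gen 1 (rule 18): 00100011001
Gen 2 (rule 129): 10001000000
Gen 3 (rule 73): 00100011111
Gen 4 (rule 149): 10111001110
Gen 5 (rule 18): 00000110001
Gen 6 (rule 129): 11110000100
Gen 7 (rule 73): 10010110001
Gen 8 (rule 149): 11010001101
Gen 9 (rule 18): 00001010000
Gen 10 (rule 129): 11100000111
Gen 11 (rule 73): 10101110101
Gen 12 (rule 149): 10100100101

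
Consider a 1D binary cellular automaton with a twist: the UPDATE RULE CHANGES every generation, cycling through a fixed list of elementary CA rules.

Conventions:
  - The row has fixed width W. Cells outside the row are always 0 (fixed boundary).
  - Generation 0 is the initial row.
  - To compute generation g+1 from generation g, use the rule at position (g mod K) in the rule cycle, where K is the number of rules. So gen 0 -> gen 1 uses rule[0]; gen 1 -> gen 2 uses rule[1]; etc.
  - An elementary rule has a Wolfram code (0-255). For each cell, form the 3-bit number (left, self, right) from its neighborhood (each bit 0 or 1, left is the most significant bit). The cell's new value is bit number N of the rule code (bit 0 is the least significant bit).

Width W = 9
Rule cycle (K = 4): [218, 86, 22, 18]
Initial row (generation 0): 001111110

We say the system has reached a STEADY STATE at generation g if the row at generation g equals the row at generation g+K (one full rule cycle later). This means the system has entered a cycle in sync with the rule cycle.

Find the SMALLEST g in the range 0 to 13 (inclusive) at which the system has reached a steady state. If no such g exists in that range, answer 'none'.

Gen 0: 001111110
Gen 1 (rule 218): 011111111
Gen 2 (rule 86): 100000001
Gen 3 (rule 22): 110000011
Gen 4 (rule 18): 001000100
Gen 5 (rule 218): 010101010
Gen 6 (rule 86): 110101011
Gen 7 (rule 22): 000101000
Gen 8 (rule 18): 001000100
Gen 9 (rule 218): 010101010
Gen 10 (rule 86): 110101011
Gen 11 (rule 22): 000101000
Gen 12 (rule 18): 001000100
Gen 13 (rule 218): 010101010
Gen 14 (rule 86): 110101011
Gen 15 (rule 22): 000101000
Gen 16 (rule 18): 001000100
Gen 17 (rule 218): 010101010

Answer: 4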